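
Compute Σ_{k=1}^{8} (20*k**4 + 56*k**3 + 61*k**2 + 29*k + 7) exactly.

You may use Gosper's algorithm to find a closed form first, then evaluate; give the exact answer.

The ratio is (20*k**4 + 136*k**3 + 349*k**2 + 399*k + 173)/(20*k**4 + 56*k**3 + 61*k**2 + 29*k + 7).
Gosper form: A/B · C(k+1)/C(k) with A=1, B=1, C=k**4 + 14*k**3/5 + 61*k**2/20 + 29*k/20 + 7/20.
Need (1)·f(k+1) − (1)·f(k) = k**4 + 14*k**3/5 + 61*k**2/20 + 29*k/20 + 7/20.
deg f ≤ 5 (via 0,0,4).
Coefficient equations give f(k) = k*(4*k**4 + 4*k**3 - k**2 - 2*k + 2)/20.
Certificate R = B(k−1)f/C = k*(4*k**4 + 4*k**3 - k**2 - 2*k + 2)/(20*k**4 + 56*k**3 + 61*k**2 + 29*k + 7) gives s_k = k*(4*k**4 + 4*k**3 - k**2 - 2*k + 2).
Δs = 20*k**4 + 56*k**3 + 61*k**2 + 29*k + 7, as required.
Sum = s_(9) − s_(1); s_(9) = 261567, s_(1) = 7 ⇒ 261560.

Σ = 261560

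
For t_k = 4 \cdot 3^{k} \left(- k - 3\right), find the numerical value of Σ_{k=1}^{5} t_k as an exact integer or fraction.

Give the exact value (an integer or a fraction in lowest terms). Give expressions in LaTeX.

Σ = -10920

Compute t_(k+1)/t_k: get 3*(k + 4)/(k + 3).
Factor: A=3; B=1; C=k + 3.
Set up (3)·f(k+1) − (1)·f(k) − (k + 3) = 0.
Bound: deg f ≤ 1.
Solve for f: f(k) = (2*k + 3)/4 (degree 1 ≤ 1).
Certificate R = B(k−1)f/C = (2*k + 3)/(4*(k + 3)) gives s_k = 3**k*(-2*k - 3).
Δs = 4*3**k*(-k - 3), as required.
Sum = s_(6) − s_(1); s_(6) = -10935, s_(1) = -15 ⇒ -10920.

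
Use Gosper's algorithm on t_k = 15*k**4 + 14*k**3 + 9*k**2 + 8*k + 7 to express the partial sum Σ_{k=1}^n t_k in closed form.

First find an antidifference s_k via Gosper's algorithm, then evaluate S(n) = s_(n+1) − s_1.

Ratio r(k) = (15*k**4 + 74*k**3 + 141*k**2 + 128*k + 53)/(15*k**4 + 14*k**3 + 9*k**2 + 8*k + 7).
So A=1 and B=1, with C=k**4 + 14*k**3/15 + 3*k**2/5 + 8*k/15 + 7/15.
Set up (1)·f(k+1) − (1)·f(k) − (k**4 + 14*k**3/15 + 3*k**2/5 + 8*k/15 + 7/15) = 0.
Bound: deg f ≤ 5.
A polynomial solution: f(k) = k*(3*k**4 - 4*k**3 + k**2 + 3*k + 4)/15.
Then R = B(k−1)f/C = k*(3*k**4 - 4*k**3 + k**2 + 3*k + 4)/(15*k**4 + 14*k**3 + 9*k**2 + 8*k + 7), so s_k = R(k)·t_k = k*(3*k**4 - 4*k**3 + k**2 + 3*k + 4).
Δs = 15*k**4 + 14*k**3 + 9*k**2 + 8*k + 7, as required.
Σ_(k=1)^n t_k = s_(n+1) − s_(1) = (3*n**5 + 11*n**4 + 15*n**3 + 12*n**2 + 12*n + 7) − (7), i.e. n*(3*n**4 + 11*n**3 + 15*n**2 + 12*n + 12).

S(n) = n*(3*n**4 + 11*n**3 + 15*n**2 + 12*n + 12)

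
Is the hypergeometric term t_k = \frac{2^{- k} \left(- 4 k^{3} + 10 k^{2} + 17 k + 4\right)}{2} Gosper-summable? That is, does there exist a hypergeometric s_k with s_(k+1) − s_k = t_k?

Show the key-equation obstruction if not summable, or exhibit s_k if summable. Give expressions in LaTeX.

t_(k+1)/t_k = (4*k**3 + 2*k**2 - 25*k - 27)/(2*(4*k**3 - 10*k**2 - 17*k - 4)).
Normal form (A,B,C) = (1/2, 1, k**3 - 5*k**2/2 - 17*k/4 - 1).
f must satisfy (1/2)·f(k+1) − (1)·f(k) = k**3 - 5*k**2/2 - 17*k/4 - 1.
d = 3 from the (0,0,3) case.
Solving with deg f ≤ 3: f(k) = -(k + 1)*(4*k**2 - 2*k + 1)/2.
Get s_k = R·t_k = (4*k**3 + 2*k**2 - k + 1)/2**k with R(k) = B(k−1)f(k)/C(k) = -2*(k + 1)*(4*k**2 - 2*k + 1)/(4*k**3 - 10*k**2 - 17*k - 4).
s_(k+1) − s_k = (-4*k**3 + 10*k**2 + 17*k + 4)/(2*2**k) = t_k.

Yes. s_k = 2^{- k} \left(4 k^{3} + 2 k^{2} - k + 1\right).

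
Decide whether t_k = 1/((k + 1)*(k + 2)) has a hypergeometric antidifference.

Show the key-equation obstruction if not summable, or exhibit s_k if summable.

t_(k+1)/t_k = (k + 1)/(k + 3).
Take A(k)=k + 1, B(k)=k + 3, C(k)=1.
f must satisfy (k + 1)·f(k+1) − (k + 2)·f(k) = 1.
d = 1 from the (1,1,0) case.
Solve for f: f(k) = k (degree 1 ≤ 1).
Then R = B(k−1)f/C = k*(k + 2), so s_k = R(k)·t_k = k/(k + 1).
Check: Δs_k = 1/(k**2 + 3*k + 2). ✓

Yes. s_k = k/(k + 1).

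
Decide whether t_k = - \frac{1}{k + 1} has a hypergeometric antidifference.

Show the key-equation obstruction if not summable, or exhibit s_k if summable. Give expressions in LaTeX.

No — the linear system for f has no solution.

r(k) = (k + 1)/(k + 2) after simplifying.
Factor: A=k + 1; B=k + 2; C=1.
Solve (k + 1)·f(k+1) − (k + 1)·f(k) = 1.
Bound: deg f ≤ 0.
Write f(k) = c0. Then LHS − RHS = -1, requiring -1 = 0: contradictory. No certificate.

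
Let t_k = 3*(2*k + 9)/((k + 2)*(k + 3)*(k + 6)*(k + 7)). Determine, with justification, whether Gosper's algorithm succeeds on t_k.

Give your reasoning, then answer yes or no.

Yes. s_k = k*(k + 8)/(4*(k**2 + 8*k + 12)).

Compute t_(k+1)/t_k: get (k + 2)*(k + 6)*(2*k + 11)/((k + 4)*(k + 8)*(2*k + 9)).
So A=k + 2 and B=k + 8, with C=k**3 + 27*k**2/2 + 121*k/2 + 90.
f must satisfy (k + 2)·f(k+1) − (k + 7)·f(k) = k**3 + 27*k**2/2 + 121*k/2 + 90.
deg f ≤ 5 (via 1,1,3).
Solving with deg f ≤ 5: f(k) = k*(k + 3)*(k + 4)*(k + 5)*(k + 8)/24.
So s_k = (B(k−1)f/C)·t_k = (k*(k + 3)*(k + 7)*(k + 8)/(12*(2*k + 9)))·t_k = k*(k + 8)/(4*(k**2 + 8*k + 12)).
s_(k+1) − s_k = 3*(2*k + 9)/(k**4 + 18*k**3 + 113*k**2 + 288*k + 252) = t_k.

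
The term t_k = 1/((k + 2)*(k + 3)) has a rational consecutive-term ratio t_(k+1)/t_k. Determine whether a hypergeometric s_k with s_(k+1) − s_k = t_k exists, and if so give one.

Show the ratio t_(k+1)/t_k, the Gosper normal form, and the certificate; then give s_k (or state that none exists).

s_k = k/(2*(k + 2))

Ratio r(k) = (k + 2)/(k + 4).
Take A(k)=k + 2, B(k)=k + 4, C(k)=1.
Need (k + 2)·f(k+1) − (k + 3)·f(k) = 1.
Degrees (1,1,0) ⇒ d ≤ 1.
A polynomial solution: f(k) = k/2.
Get s_k = R·t_k = k/(2*(k + 2)) with R(k) = B(k−1)f(k)/C(k) = k*(k + 3)/2.
Δs = 1/(k**2 + 5*k + 6), as required.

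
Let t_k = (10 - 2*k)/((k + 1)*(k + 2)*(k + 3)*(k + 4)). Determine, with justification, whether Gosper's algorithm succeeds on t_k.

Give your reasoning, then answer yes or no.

The ratio is (k - 4)*(k + 1)/((k - 5)*(k + 5)).
Factor: A=k + 1; B=k + 5; C=k - 5.
f must satisfy (k + 1)·f(k+1) − (k + 4)·f(k) = k - 5.
Degrees (1,1,1) ⇒ d ≤ 3.
Coefficient equations give f(k) = -k*(k**2 + 6*k + 13)/4.
Get s_k = R·t_k = k*(k**2 + 6*k + 13)/(2*(k + 1)*(k + 2)*(k + 3)) with R(k) = B(k−1)f(k)/C(k) = -k*(k + 4)*(k**2 + 6*k + 13)/(4*(k - 5)).
Check: Δs_k = 2*(5 - k)/(k**4 + 10*k**3 + 35*k**2 + 50*k + 24). ✓

Yes. s_k = k*(k**2 + 6*k + 13)/(2*(k + 1)*(k + 2)*(k + 3)).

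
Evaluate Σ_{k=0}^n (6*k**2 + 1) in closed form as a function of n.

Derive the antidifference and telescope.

r(k) = (6*(k + 1)**2 + 1)/(6*k**2 + 1) after simplifying.
Take A(k)=1, B(k)=1, C(k)=k**2 + 1/6.
Solve (1)·f(k+1) − (1)·f(k) = k**2 + 1/6.
Bound: deg f ≤ 3.
A polynomial solution: f(k) = k*(2*k**2 - 3*k + 2)/6.
Certificate R = B(k−1)f/C = k*(2*k**2 - 3*k + 2)/(6*k**2 + 1) gives s_k = k*(2*k**2 - 3*k + 2).
s_(k+1) − s_k = 6*k**2 + 1 = t_k.
Telescope: S(n) = s_(n+1) − s_(0) = 2*n**3 + 3*n**2 + 2*n + 1 − (0) = 2*n**3 + 3*n**2 + 2*n + 1.

S(n) = 2*n**3 + 3*n**2 + 2*n + 1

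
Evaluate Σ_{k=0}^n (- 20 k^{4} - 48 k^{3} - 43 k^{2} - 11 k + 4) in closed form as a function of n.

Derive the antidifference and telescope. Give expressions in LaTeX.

t_(k+1)/t_k = (20*k**4 + 128*k**3 + 307*k**2 + 321*k + 118)/(20*k**4 + 48*k**3 + 43*k**2 + 11*k - 4).
Factor: A=1; B=1; C=k**4 + 12*k**3/5 + 43*k**2/20 + 11*k/20 - 1/5.
Key eq: (1)·f(k+1) = (1)·f(k) + (k**4 + 12*k**3/5 + 43*k**2/20 + 11*k/20 - 1/5).
Degrees (0,0,4) ⇒ d ≤ 5.
Solve for f: f(k) = k*(k + 1)*(4*k**3 - 2*k**2 - k - 3)/20 (degree 5 ≤ 5).
Then R = B(k−1)f/C = k*(4*k**3 - 2*k**2 - k - 3)/(20*k**3 + 28*k**2 + 15*k - 4), so s_k = R(k)·t_k = k*(-4*k**4 - 2*k**3 + 3*k**2 + 4*k + 3).
Check: Δs_k = -20*k**4 - 48*k**3 - 43*k**2 - 11*k + 4. ✓
Telescope: S(n) = s_(n+1) − s_(0) = -4*n**5 - 22*n**4 - 45*n**3 - 39*n**2 - 8*n + 4 − (0) = -4*n**5 - 22*n**4 - 45*n**3 - 39*n**2 - 8*n + 4.

S(n) = - 4 n^{5} - 22 n^{4} - 45 n^{3} - 39 n^{2} - 8 n + 4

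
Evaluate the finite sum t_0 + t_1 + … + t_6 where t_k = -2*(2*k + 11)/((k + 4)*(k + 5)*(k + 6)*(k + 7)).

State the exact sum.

Compute t_(k+1)/t_k: get (k + 4)*(2*k + 13)/((k + 8)*(2*k + 11)).
Take A(k)=k + 4, B(k)=k + 8, C(k)=k + 11/2.
Need (k + 4)·f(k+1) − (k + 7)·f(k) = k + 11/2.
Degrees (1,1,1) ⇒ d ≤ 3.
Match coefficients ⇒ f(k) = k*(k + 5)*(k + 10)/48.
Then R = B(k−1)f/C = k*(k + 5)*(k + 7)*(k + 10)/(24*(2*k + 11)), so s_k = R(k)·t_k = k*(-k - 10)/(12*(k**2 + 10*k + 24)).
Check: Δs_k = 2*(-2*k - 11)/(k**4 + 22*k**3 + 179*k**2 + 638*k + 840). ✓
Σ_(k=0)^(6) t_k = s_(7) − s_(0) = -119/1716 − (0) = -119/1716.

Σ = -119/1716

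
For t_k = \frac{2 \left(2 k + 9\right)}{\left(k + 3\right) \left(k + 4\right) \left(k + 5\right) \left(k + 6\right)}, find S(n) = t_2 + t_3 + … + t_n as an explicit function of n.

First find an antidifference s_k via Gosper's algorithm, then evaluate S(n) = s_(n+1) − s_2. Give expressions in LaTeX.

The ratio is (k + 3)*(2*k + 11)/((k + 7)*(2*k + 9)).
Gosper form: A/B · C(k+1)/C(k) with A=k + 3, B=k + 7, C=k + 9/2.
Solve (k + 3)·f(k+1) − (k + 6)·f(k) = k + 9/2.
From deg A=1, deg B=1, deg C=1: d=3.
Solving with deg f ≤ 3: f(k) = k*(k + 4)*(k + 8)/30.
Then R = B(k−1)f/C = k*(k + 4)*(k + 6)*(k + 8)/(15*(2*k + 9)), so s_k = R(k)·t_k = 2*k*(k + 8)/(15*(k**2 + 8*k + 15)).
s_(k+1) − s_k = 2*(2*k + 9)/(k**4 + 18*k**3 + 119*k**2 + 342*k + 360) = t_k.
Evaluate: s_(n+1) = 2*(n**2 + 10*n + 9)/(15*(n**2 + 10*n + 24)); subtract s_(2) = 8/105 ⇒ S(n) = 2*(n**2 + 10*n - 11)/(35*(n**2 + 10*n + 24)).

S(n) = \frac{2 \left(n^{2} + 10 n - 11\right)}{35 \left(n^{2} + 10 n + 24\right)}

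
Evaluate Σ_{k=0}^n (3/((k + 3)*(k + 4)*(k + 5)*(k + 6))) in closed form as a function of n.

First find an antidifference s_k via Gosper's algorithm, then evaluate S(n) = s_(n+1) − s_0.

Ratio r(k) = (k + 3)/(k + 7).
So A=k + 3 and B=k + 7, with C=1.
Need (k + 3)·f(k+1) − (k + 6)·f(k) = 1.
Bound: deg f ≤ 3.
Solving with deg f ≤ 3: f(k) = k*(k**2 + 12*k + 47)/180.
Then R = B(k−1)f/C = k*(k + 6)*(k**2 + 12*k + 47)/180, so s_k = R(k)·t_k = k*(k**2 + 12*k + 47)/(60*(k + 3)*(k + 4)*(k + 5)).
s_(k+1) − s_k = 3/(k**4 + 18*k**3 + 119*k**2 + 342*k + 360) = t_k.
Telescope: S(n) = s_(n+1) − s_(0) = (n**3 + 15*n**2 + 74*n + 60)/(60*(n**3 + 15*n**2 + 74*n + 120)) − (0) = (n**3 + 15*n**2 + 74*n + 60)/(60*(n**3 + 15*n**2 + 74*n + 120)).

S(n) = (n**3 + 15*n**2 + 74*n + 60)/(60*(n**3 + 15*n**2 + 74*n + 120))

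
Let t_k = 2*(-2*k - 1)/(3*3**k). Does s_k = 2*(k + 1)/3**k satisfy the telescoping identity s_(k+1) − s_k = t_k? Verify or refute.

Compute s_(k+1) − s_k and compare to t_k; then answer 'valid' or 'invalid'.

s_(k+1) = 2*(k + 2)/(3*3**k)
s_(k+1) − s_k = 2*(-2*k - 1)/(3*3**k)
(s_(k+1) − s_k) − t_k = 0

Valid — Δs_k = t_k.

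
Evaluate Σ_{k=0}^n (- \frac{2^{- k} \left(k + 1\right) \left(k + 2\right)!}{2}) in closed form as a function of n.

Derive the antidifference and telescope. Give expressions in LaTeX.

t_(k+1)/t_k = (k + 2)*(k + 3)/(2*(k + 1)).
So A=k/2 + 3/2 and B=1, with C=k + 1.
f must satisfy (k/2 + 3/2)·f(k+1) − (1)·f(k) = k + 1.
d = 0 from the (1,0,1) case.
A polynomial solution: f(k) = 2.
Certificate R = B(k−1)f/C = 2/(k + 1) gives s_k = -factorial(k + 2)/2**k.
Verify: -(k + 1)*factorial(k + 2)/(2*2**k) matches t_k.
Σ_(k=0)^n t_k = s_(n+1) − s_(0) = (-2**(-n - 1)*factorial(n + 3)) − (-2), i.e. 2 - factorial(n + 3)/(2*2**n).

S(n) = 2 - \frac{2^{- n} \left(n + 3\right)!}{2}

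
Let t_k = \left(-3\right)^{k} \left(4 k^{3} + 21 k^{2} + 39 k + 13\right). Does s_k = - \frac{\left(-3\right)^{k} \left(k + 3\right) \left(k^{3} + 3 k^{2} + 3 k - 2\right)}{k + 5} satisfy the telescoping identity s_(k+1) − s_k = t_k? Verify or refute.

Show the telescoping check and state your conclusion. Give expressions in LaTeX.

Invalid: residual \frac{\left(-3\right)^{k} \left(- 8 k^{4} - 84 k^{3} - 294 k^{2} - 422 k - 126\right)}{k^{2} + 11 k + 30} ≠ 0.

s_(k+1) = 3*(-3)**k*(k**4 + 10*k**3 + 36*k**2 + 53*k + 20)/(k + 6)
s_(k+1) − s_k = (-3)**k*(4*k**5 + 57*k**4 + 306*k**3 + 778*k**2 + 891*k + 264)/(k**2 + 11*k + 30)
(s_(k+1) − s_k) − t_k = (-3)**k*(-8*k**4 - 84*k**3 - 294*k**2 - 422*k - 126)/(k**2 + 11*k + 30)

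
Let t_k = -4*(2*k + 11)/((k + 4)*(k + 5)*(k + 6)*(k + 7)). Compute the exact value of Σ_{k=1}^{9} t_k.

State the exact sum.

Σ = -27/280

Compute t_(k+1)/t_k: get (k + 4)*(2*k + 13)/((k + 8)*(2*k + 11)).
So A=k + 4 and B=k + 8, with C=k + 11/2.
Key eq: (k + 4)·f(k+1) = (k + 7)·f(k) + (k + 11/2).
From deg A=1, deg B=1, deg C=1: d=3.
A polynomial solution: f(k) = k*(k + 5)*(k + 10)/48.
Get s_k = R·t_k = k*(-k - 10)/(6*(k**2 + 10*k + 24)) with R(k) = B(k−1)f(k)/C(k) = k*(k + 5)*(k + 7)*(k + 10)/(24*(2*k + 11)).
s_(k+1) − s_k = 4*(-2*k - 11)/(k**4 + 22*k**3 + 179*k**2 + 638*k + 840) = t_k.
Telescoping: Σ = s_(10) − s_(1) = -25/168 − (-11/210) = -27/280.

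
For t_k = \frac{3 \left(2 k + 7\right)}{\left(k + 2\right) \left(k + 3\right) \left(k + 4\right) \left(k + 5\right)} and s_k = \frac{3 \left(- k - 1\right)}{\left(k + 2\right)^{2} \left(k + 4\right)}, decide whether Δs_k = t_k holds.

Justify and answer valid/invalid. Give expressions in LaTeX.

s_(k+1) = 3*(-k - 2)/((k + 3)**2*(k + 5))
s_(k+1) − s_k = 3*(2*k**3 + 14*k**2 + 28*k + 13)/(k**6 + 19*k**5 + 147*k**4 + 593*k**3 + 1316*k**2 + 1524*k + 720)
(s_(k+1) − s_k) − t_k = 3*(-3*k**2 - 19*k - 29)/(k**6 + 19*k**5 + 147*k**4 + 593*k**3 + 1316*k**2 + 1524*k + 720)

Invalid: residual \frac{3 \left(- 3 k^{2} - 19 k - 29\right)}{k^{6} + 19 k^{5} + 147 k^{4} + 593 k^{3} + 1316 k^{2} + 1524 k + 720} ≠ 0.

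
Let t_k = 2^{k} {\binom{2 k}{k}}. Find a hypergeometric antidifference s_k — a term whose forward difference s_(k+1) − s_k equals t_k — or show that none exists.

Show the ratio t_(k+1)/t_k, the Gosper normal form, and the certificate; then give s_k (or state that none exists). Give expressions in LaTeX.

Ratio r(k) = 4*(2*k + 1)/(k + 1).
A = 8*k + 4, B = k + 1, C = 1.
Need (8*k + 4)·f(k+1) − (k)·f(k) = 1.
Bound: deg f ≤ -1.
Bound -1 < 0, so the key equation has no polynomial solution.

none (Gosper's algorithm certifies no s_k)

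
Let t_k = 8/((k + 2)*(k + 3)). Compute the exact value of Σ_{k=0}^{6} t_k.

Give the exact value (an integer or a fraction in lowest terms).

Σ = 28/9

The ratio is (k + 2)/(k + 4).
Gosper form: A/B · C(k+1)/C(k) with A=k + 2, B=k + 4, C=1.
Solve (k + 2)·f(k+1) − (k + 3)·f(k) = 1.
Bound: deg f ≤ 1.
Coefficient equations give f(k) = k/2.
R(k) = B(k−1)·f(k)/C(k) = k*(k + 3)/2; s_k = R·t_k = 4*k/(k + 2).
Check: Δs_k = 8/(k**2 + 5*k + 6). ✓
Telescoping: Σ = s_(7) − s_(0) = 28/9 − (0) = 28/9.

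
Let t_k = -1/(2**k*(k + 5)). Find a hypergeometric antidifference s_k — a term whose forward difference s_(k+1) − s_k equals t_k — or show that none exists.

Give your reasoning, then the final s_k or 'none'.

Step 1: r(k) = (k + 5)/(2*(k + 6)).
Take A(k)=k/2 + 5/2, B(k)=k + 6, C(k)=1.
Key eq: (k/2 + 5/2)·f(k+1) = (k + 5)·f(k) + (1).
Bound: deg f ≤ -1.
Bound -1 < 0, so the key equation has no polynomial solution.

not Gosper-summable; s_k does not exist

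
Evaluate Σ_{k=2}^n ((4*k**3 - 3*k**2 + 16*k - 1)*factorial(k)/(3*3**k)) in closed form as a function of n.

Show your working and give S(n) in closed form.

t_(k+1)/t_k = (4*k**4 + 13*k**3 + 31*k**2 + 38*k + 16)/(3*(4*k**3 - 3*k**2 + 16*k - 1)).
Factor: A=k/3 + 1/3; B=1; C=k**3 - 3*k**2/4 + 4*k - 1/4.
Need (k/3 + 1/3)·f(k+1) − (1)·f(k) = k**3 - 3*k**2/4 + 4*k - 1/4.
From deg A=1, deg B=0, deg C=3: d=2.
Solving with deg f ≤ 2: f(k) = 3*(4*k**2 - 3*k + 1)/4.
So s_k = (B(k−1)f/C)·t_k = (3*(4*k**2 - 3*k + 1)/(4*k**3 - 3*k**2 + 16*k - 1))·t_k = (4*k**2 - 3*k + 1)*factorial(k)/3**k.
s_(k+1) − s_k = (4*k**3 - 3*k**2 + 16*k - 1)*factorial(k)/(3*3**k) = t_k.
Σ_(k=2)^n t_k = s_(n+1) − s_(2) = (3**(-n - 1)*(4*n**2 + 5*n + 2)*factorial(n + 1)) − (22/9), i.e. 3**(-n - 2)*(-22*3**n + 12*n**3*factorial(n) + 27*n**2*factorial(n) + 21*n*factorial(n) + 6*factorial(n)).

S(n) = 3**(-n - 2)*(-22*3**n + 12*n**3*factorial(n) + 27*n**2*factorial(n) + 21*n*factorial(n) + 6*factorial(n))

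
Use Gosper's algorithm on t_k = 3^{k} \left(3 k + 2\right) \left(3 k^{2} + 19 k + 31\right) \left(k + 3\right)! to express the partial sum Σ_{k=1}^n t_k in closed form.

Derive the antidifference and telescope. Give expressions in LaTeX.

Compute t_(k+1)/t_k: get 3*(9*k**4 + 126*k**3 + 644*k**2 + 1401*k + 1060)/(9*k**3 + 63*k**2 + 131*k + 62).
Take A(k)=3*k + 12, B(k)=1, C(k)=k**3 + 7*k**2 + 131*k/9 + 62/9.
Solve (3*k + 12)·f(k+1) − (1)·f(k) = k**3 + 7*k**2 + 131*k/9 + 62/9.
d = 2 from the (1,0,3) case.
A polynomial solution: f(k) = (3*k**2 + 4*k - 2)/9.
Then R = B(k−1)f/C = (3*k**2 + 4*k - 2)/((3*k + 2)*(3*k**2 + 19*k + 31)), so s_k = R(k)·t_k = 3**k*(3*k**2 + 4*k - 2)*factorial(k + 3).
Verify: 3**k*(3*k + 2)*(3*k**2 + 19*k + 31)*factorial(k + 3) matches t_k.
Evaluate: s_(n+1) = 3**(n + 1)*(3*n**2 + 10*n + 5)*factorial(n + 4); subtract s_(1) = 360 ⇒ S(n) = 9*3**n*n**2*factorial(n + 4) + 30*3**n*n*factorial(n + 4) + 15*3**n*factorial(n + 4) - 360.

S(n) = 9 \cdot 3^{n} n^{2} \left(n + 4\right)! + 30 \cdot 3^{n} n \left(n + 4\right)! + 15 \cdot 3^{n} \left(n + 4\right)! - 360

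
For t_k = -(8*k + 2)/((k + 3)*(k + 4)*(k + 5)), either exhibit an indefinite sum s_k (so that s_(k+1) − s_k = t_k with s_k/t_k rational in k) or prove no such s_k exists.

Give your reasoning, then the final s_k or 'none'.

s_k = -k*(13*k - 5)/(12*(k + 3)*(k + 4))

r(k) = (k + 3)*(4*k + 5)/((k + 6)*(4*k + 1)) after simplifying.
Factor: A=k + 3; B=k + 6; C=k + 1/4.
Key eq: (k + 3)·f(k+1) = (k + 5)·f(k) + (k + 1/4).
Degrees (1,1,1) ⇒ d ≤ 2.
Solve for f: f(k) = k*(13*k - 5)/96 (degree 2 ≤ 2).
R(k) = B(k−1)·f(k)/C(k) = k*(k + 5)*(13*k - 5)/(24*(4*k + 1)); s_k = R·t_k = -k*(13*k - 5)/(12*(k + 3)*(k + 4)).
s_(k+1) − s_k = 2*(-4*k - 1)/(k**3 + 12*k**2 + 47*k + 60) = t_k.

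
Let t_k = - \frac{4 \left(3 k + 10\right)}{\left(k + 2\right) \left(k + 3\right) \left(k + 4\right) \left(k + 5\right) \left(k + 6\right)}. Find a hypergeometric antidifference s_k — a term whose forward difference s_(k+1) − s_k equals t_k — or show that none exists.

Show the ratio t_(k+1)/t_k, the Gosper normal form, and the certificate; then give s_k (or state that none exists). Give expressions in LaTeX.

s_k = \frac{k \left(- k^{2} - 11 k - 38\right)}{10 \left(k^{3} + 11 k^{2} + 38 k + 40\right)}

r(k) = (k + 2)*(3*k + 13)/((k + 7)*(3*k + 10)) after simplifying.
Normal form (A,B,C) = (k + 2, k + 7, k + 10/3).
Need (k + 2)·f(k+1) − (k + 6)·f(k) = k + 10/3.
Degrees (1,1,1) ⇒ d ≤ 4.
A polynomial solution: f(k) = k*(k + 3)*(k**2 + 11*k + 38)/120.
Then R = B(k−1)f/C = k*(k + 3)*(k + 6)*(k**2 + 11*k + 38)/(40*(3*k + 10)), so s_k = R(k)·t_k = k*(-k**2 - 11*k - 38)/(10*(k**3 + 11*k**2 + 38*k + 40)).
s_(k+1) − s_k = 4*(-3*k - 10)/(k**5 + 20*k**4 + 155*k**3 + 580*k**2 + 1044*k + 720) = t_k.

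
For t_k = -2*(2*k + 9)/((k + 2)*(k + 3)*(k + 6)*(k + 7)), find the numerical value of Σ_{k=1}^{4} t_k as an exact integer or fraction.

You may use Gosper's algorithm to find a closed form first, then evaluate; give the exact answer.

t_(k+1)/t_k = (k + 2)*(k + 6)*(2*k + 11)/((k + 4)*(k + 8)*(2*k + 9)).
A = k + 2, B = k + 8, C = k**3 + 27*k**2/2 + 121*k/2 + 90.
Key eq: (k + 2)·f(k+1) = (k + 7)·f(k) + (k**3 + 27*k**2/2 + 121*k/2 + 90).
Degrees (1,1,3) ⇒ d ≤ 5.
Solving with deg f ≤ 5: f(k) = k*(k + 3)*(k + 4)*(k + 5)*(k + 8)/24.
R(k) = B(k−1)·f(k)/C(k) = k*(k + 3)*(k + 7)*(k + 8)/(12*(2*k + 9)); s_k = R·t_k = k*(-k - 8)/(6*(k**2 + 8*k + 12)).
Δs = 2*(-2*k - 9)/(k**4 + 18*k**3 + 113*k**2 + 288*k + 252), as required.
Telescoping: Σ = s_(5) − s_(1) = -65/462 − (-1/14) = -16/231.

Σ = -16/231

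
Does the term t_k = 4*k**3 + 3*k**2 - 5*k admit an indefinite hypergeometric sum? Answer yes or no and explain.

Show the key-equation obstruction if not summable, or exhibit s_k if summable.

Yes. s_k = k*(k**3 - k**2 - 3*k + 3).

Step 1: r(k) = (4*k**3 + 15*k**2 + 13*k + 2)/(k*(4*k**2 + 3*k - 5)).
A = 1, B = 1, C = k**3 + 3*k**2/4 - 5*k/4.
f must satisfy (1)·f(k+1) − (1)·f(k) = k**3 + 3*k**2/4 - 5*k/4.
Bound: deg f ≤ 4.
Match coefficients ⇒ f(k) = k*(k - 1)*(k**2 - 3)/4.
R(k) = B(k−1)·f(k)/C(k) = (k - 1)*(k**2 - 3)/(4*k**2 + 3*k - 5); s_k = R·t_k = k*(k**3 - k**2 - 3*k + 3).
s_(k+1) − s_k = k*(4*k**2 + 3*k - 5) = t_k.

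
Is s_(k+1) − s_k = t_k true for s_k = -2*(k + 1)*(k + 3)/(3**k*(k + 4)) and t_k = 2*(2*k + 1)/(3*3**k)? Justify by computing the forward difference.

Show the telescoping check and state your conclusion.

Invalid: residual 2*(-2*k**2 - 12*k - 7)/(3*3**k*(k**2 + 9*k + 20)) ≠ 0.

s_(k+1) = -2*(k + 2)*(k + 4)/(3*3**k*(k + 5))
s_(k+1) − s_k = 2*(2*k**3 + 17*k**2 + 37*k + 13)/(3*3**k*(k**2 + 9*k + 20))
(s_(k+1) − s_k) − t_k = 2*(-2*k**2 - 12*k - 7)/(3*3**k*(k**2 + 9*k + 20))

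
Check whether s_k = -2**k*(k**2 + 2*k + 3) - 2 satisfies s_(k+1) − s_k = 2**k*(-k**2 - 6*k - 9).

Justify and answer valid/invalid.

Valid — Δs_k = t_k.

s_(k+1) = 2*2**k*(-2*k - (k + 1)**2 - 5) - 2
s_(k+1) − s_k = 2**k*(-k**2 - 6*k - 9)
(s_(k+1) − s_k) − t_k = 0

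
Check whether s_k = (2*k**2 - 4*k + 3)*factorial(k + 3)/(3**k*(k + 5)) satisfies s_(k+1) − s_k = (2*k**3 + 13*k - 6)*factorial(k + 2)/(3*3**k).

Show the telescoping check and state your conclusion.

Invalid: residual -2*(2*k**4 + 10*k**3 + 7*k**2 + 71*k - 39)*factorial(k + 2)/(3*3**k*(k + 5)*(k + 6)) ≠ 0.

s_(k+1) = (2*k**2 + 1)*factorial(k + 4)/(3*3**k*(k + 6))
s_(k+1) − s_k = (2*k**4 + 12*k**3 + 17*k**2 + 72*k - 34)*factorial(k + 3)/(3*3**k*(k + 5)*(k + 6))
(s_(k+1) − s_k) − t_k = -2*(2*k**4 + 10*k**3 + 7*k**2 + 71*k - 39)*factorial(k + 2)/(3*3**k*(k + 5)*(k + 6))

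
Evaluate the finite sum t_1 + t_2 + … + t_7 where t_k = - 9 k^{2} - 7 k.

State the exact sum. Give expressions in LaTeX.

Σ = -1456

Step 1: r(k) = (9*k**2 + 25*k + 16)/(k*(9*k + 7)).
Factor: A=1; B=1; C=k**2 + 7*k/9.
Key eq: (1)·f(k+1) = (1)·f(k) + (k**2 + 7*k/9).
Degrees (0,0,2) ⇒ d ≤ 3.
Solving with deg f ≤ 3: f(k) = k*(k - 1)*(3*k + 2)/9.
Get s_k = R·t_k = k*(-3*k**2 + k + 2) with R(k) = B(k−1)f(k)/C(k) = (k - 1)*(3*k + 2)/(9*k + 7).
Δs = k*(-9*k - 7), as required.
Evaluate s at k=8 and k=1: -1456 and 0; difference -1456.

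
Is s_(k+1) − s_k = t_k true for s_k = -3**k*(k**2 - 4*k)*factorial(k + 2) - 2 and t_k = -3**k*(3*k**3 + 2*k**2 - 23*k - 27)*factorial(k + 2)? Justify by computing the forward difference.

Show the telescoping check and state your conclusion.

valid (s_(k+1) − s_k reduces to t_k)

s_(k+1) = 3**(k + 1)*(4*k - (k + 1)**2 + 4)*factorial(k + 3) - 2
s_(k+1) − s_k = -3**k*(3*k**3 + 2*k**2 - 23*k - 27)*factorial(k + 2)
(s_(k+1) − s_k) − t_k = 0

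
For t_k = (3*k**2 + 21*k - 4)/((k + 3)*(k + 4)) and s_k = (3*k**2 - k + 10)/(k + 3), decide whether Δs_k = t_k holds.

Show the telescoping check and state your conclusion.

Valid: the claim telescopes to t_k.

s_(k+1) = (-k + 3*(k + 1)**2 + 9)/(k + 4)
s_(k+1) − s_k = (3*k**2 + 21*k - 4)/(k**2 + 7*k + 12)
(s_(k+1) − s_k) − t_k = 0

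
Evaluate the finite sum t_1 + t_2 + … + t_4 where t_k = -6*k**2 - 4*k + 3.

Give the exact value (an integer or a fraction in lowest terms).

Step 1: r(k) = (6*k**2 + 16*k + 7)/(6*k**2 + 4*k - 3).
Gosper form: A/B · C(k+1)/C(k) with A=1, B=1, C=k**2 + 2*k/3 - 1/2.
Need (1)·f(k+1) − (1)·f(k) = k**2 + 2*k/3 - 1/2.
d = 3 from the (0,0,2) case.
Coefficient equations give f(k) = k*(2*k**2 - k - 4)/6.
Get s_k = R·t_k = k*(-2*k**2 + k + 4) with R(k) = B(k−1)f(k)/C(k) = k*(2*k**2 - k - 4)/(6*k**2 + 4*k - 3).
s_(k+1) − s_k = -6*k**2 - 4*k + 3 = t_k.
Sum = s_(5) − s_(1); s_(5) = -205, s_(1) = 3 ⇒ -208.

Σ = -208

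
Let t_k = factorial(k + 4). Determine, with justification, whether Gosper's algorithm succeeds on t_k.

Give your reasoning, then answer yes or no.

t_(k+1)/t_k = k + 5.
Take A(k)=k + 5, B(k)=1, C(k)=1.
f must satisfy (k + 5)·f(k+1) − (1)·f(k) = 1.
deg f ≤ -1 (via 1,0,0).
deg f ≤ -1 is impossible — no certificate.

No — t_k has no hypergeometric antidifference.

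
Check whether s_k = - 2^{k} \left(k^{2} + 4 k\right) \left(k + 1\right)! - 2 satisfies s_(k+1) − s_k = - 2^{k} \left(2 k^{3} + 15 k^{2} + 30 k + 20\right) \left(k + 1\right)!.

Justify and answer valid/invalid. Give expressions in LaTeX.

s_(k+1) = -2**(k + 1)*(4*k + (k + 1)**2 + 4)*factorial(k + 2) - 2
s_(k+1) − s_k = -2**k*(2*k**3 + 15*k**2 + 30*k + 20)*factorial(k + 1)
(s_(k+1) − s_k) − t_k = 0

Valid: the claim telescopes to t_k.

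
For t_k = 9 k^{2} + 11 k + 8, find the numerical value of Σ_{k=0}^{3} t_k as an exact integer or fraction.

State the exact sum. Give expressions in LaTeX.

Ratio r(k) = (9*k**2 + 29*k + 28)/(9*k**2 + 11*k + 8).
Gosper form: A/B · C(k+1)/C(k) with A=1, B=1, C=k**2 + 11*k/9 + 8/9.
Solve (1)·f(k+1) − (1)·f(k) = k**2 + 11*k/9 + 8/9.
d = 3 from the (0,0,2) case.
Solve for f: f(k) = k*(3*k**2 + k + 4)/9 (degree 3 ≤ 3).
Then R = B(k−1)f/C = k*(3*k**2 + k + 4)/(9*k**2 + 11*k + 8), so s_k = R(k)·t_k = k*(3*k**2 + k + 4).
Δs = 9*k**2 + 11*k + 8, as required.
Evaluate s at k=4 and k=0: 224 and 0; difference 224.

Σ = 224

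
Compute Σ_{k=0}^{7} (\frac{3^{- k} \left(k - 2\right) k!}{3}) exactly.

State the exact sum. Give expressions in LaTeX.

Step 1: r(k) = (k**2 - 1)/(3*(k - 2)).
Take A(k)=k/3 + 1/3, B(k)=1, C(k)=k - 2.
f must satisfy (k/3 + 1/3)·f(k+1) − (1)·f(k) = k - 2.
deg f ≤ 0 (via 1,0,1).
Match coefficients ⇒ f(k) = 3.
Get s_k = R·t_k = factorial(k)/3**k with R(k) = B(k−1)f(k)/C(k) = 3/(k - 2).
Verify: (k - 2)*factorial(k)/(3*3**k) matches t_k.
Evaluate s at k=8 and k=0: 4480/729 and 1; difference 3751/729.

Σ = 3751/729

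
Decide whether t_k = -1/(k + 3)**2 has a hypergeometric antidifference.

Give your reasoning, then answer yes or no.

No — the linear system for f has no solution.

t_(k+1)/t_k = (k + 3)**2/(k + 4)**2.
So A=k**2 + 6*k + 9 and B=k**2 + 8*k + 16, with C=1.
Set up (k**2 + 6*k + 9)·f(k+1) − (k**2 + 6*k + 9)·f(k) − (1) = 0.
d = 0 from the (2,2,0) case.
Generic f = c0 gives residual -1; -1 = 0 cannot hold, so t_k is not Gosper-summable.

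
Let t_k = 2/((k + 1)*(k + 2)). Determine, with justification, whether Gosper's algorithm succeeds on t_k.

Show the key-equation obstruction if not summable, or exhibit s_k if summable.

Yes. s_k = 2*k/(k + 1).

Compute t_(k+1)/t_k: get (k + 1)/(k + 3).
Take A(k)=k + 1, B(k)=k + 3, C(k)=1.
f must satisfy (k + 1)·f(k+1) − (k + 2)·f(k) = 1.
Degrees (1,1,0) ⇒ d ≤ 1.
Match coefficients ⇒ f(k) = k.
Get s_k = R·t_k = 2*k/(k + 1) with R(k) = B(k−1)f(k)/C(k) = k*(k + 2).
Check: Δs_k = 2/(k**2 + 3*k + 2). ✓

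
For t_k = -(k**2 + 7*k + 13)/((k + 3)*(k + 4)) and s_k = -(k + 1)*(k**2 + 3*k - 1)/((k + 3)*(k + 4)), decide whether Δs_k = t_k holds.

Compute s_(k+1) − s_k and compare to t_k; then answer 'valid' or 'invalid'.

Invalid: residual 6*(2*k + 7)/(k**3 + 12*k**2 + 47*k + 60) ≠ 0.

s_(k+1) = -(k + 2)*(3*k + (k + 1)**2 + 2)/((k + 4)*(k + 5))
s_(k+1) − s_k = (-k**3 - 12*k**2 - 36*k - 23)/(k**3 + 12*k**2 + 47*k + 60)
(s_(k+1) − s_k) − t_k = 6*(2*k + 7)/(k**3 + 12*k**2 + 47*k + 60)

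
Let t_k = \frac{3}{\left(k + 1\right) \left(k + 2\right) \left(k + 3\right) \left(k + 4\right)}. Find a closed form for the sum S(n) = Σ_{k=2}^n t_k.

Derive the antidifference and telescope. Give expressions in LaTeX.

S(n) = \frac{n^{3} + 9 n^{2} + 26 n - 36}{60 \left(n^{3} + 9 n^{2} + 26 n + 24\right)}

Step 1: r(k) = (k + 1)/(k + 5).
So A=k + 1 and B=k + 5, with C=1.
Key eq: (k + 1)·f(k+1) = (k + 4)·f(k) + (1).
d = 3 from the (1,1,0) case.
Match coefficients ⇒ f(k) = k*(k**2 + 6*k + 11)/18.
Get s_k = R·t_k = k*(k**2 + 6*k + 11)/(6*(k + 1)*(k + 2)*(k + 3)) with R(k) = B(k−1)f(k)/C(k) = k*(k + 4)*(k**2 + 6*k + 11)/18.
Check: Δs_k = 3/(k**4 + 10*k**3 + 35*k**2 + 50*k + 24). ✓
Evaluate: s_(n+1) = (n**3 + 9*n**2 + 26*n + 18)/(6*(n**3 + 9*n**2 + 26*n + 24)); subtract s_(2) = 3/20 ⇒ S(n) = (n**3 + 9*n**2 + 26*n - 36)/(60*(n**3 + 9*n**2 + 26*n + 24)).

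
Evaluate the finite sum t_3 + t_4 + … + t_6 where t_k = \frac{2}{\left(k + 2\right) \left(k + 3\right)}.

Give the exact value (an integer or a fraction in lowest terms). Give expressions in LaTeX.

Σ = 8/45

Compute t_(k+1)/t_k: get (k + 2)/(k + 4).
Gosper form: A/B · C(k+1)/C(k) with A=k + 2, B=k + 4, C=1.
Need (k + 2)·f(k+1) − (k + 3)·f(k) = 1.
Bound: deg f ≤ 1.
Solve for f: f(k) = k/2 (degree 1 ≤ 1).
Certificate R = B(k−1)f/C = k*(k + 3)/2 gives s_k = k/(k + 2).
Check: Δs_k = 2/(k**2 + 5*k + 6). ✓
Sum = s_(7) − s_(3); s_(7) = 7/9, s_(3) = 3/5 ⇒ 8/45.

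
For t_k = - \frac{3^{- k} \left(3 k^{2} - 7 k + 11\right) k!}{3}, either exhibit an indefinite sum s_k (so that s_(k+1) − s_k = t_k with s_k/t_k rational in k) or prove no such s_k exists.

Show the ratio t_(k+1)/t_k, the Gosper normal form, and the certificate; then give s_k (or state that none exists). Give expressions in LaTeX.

The ratio is (k + 1)*(-7*k + 3*(k + 1)**2 + 4)/(3*(3*k**2 - 7*k + 11)).
Normal form (A,B,C) = (k/3 + 1/3, 1, k**2 - 7*k/3 + 11/3).
Key eq: (k/3 + 1/3)·f(k+1) = (1)·f(k) + (k**2 - 7*k/3 + 11/3).
From deg A=1, deg B=0, deg C=2: d=1.
Solve for f: f(k) = 3*k - 4 (degree 1 ≤ 1).
R(k) = B(k−1)·f(k)/C(k) = 3*(3*k - 4)/(3*k**2 - 7*k + 11); s_k = R·t_k = -(3*k - 4)*factorial(k)/3**k.
Check: Δs_k = -(3*k**2 - 7*k + 11)*factorial(k)/(3*3**k). ✓

s_k = - 3^{- k} \left(3 k - 4\right) k!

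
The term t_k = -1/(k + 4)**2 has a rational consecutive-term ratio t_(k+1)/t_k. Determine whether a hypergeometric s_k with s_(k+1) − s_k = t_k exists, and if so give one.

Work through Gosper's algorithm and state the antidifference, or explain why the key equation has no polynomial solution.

t_(k+1)/t_k = (k + 4)**2/(k + 5)**2.
Take A(k)=k**2 + 8*k + 16, B(k)=k**2 + 10*k + 25, C(k)=1.
Key eq: (k**2 + 8*k + 16)·f(k+1) = (k**2 + 8*k + 16)·f(k) + (1).
d = 0 from the (2,2,0) case.
Put f(k) = c0: A·f(k+1) − B(k−1)·f(k) − C = -1; need -1 = 0 — inconsistent ⇒ no f, not summable.

not Gosper-summable; s_k does not exist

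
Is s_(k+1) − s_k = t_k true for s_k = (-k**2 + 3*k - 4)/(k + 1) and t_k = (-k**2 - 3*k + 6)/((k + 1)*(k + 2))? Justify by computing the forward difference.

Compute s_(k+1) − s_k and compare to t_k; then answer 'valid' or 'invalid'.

valid (s_(k+1) − s_k reduces to t_k)

s_(k+1) = (-k**2 + k - 2)/(k + 2)
s_(k+1) − s_k = (-k**2 - 3*k + 6)/(k**2 + 3*k + 2)
(s_(k+1) − s_k) − t_k = 0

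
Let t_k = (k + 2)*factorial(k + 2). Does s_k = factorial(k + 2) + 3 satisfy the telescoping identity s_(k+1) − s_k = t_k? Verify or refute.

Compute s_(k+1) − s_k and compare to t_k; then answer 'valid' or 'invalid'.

s_(k+1) = factorial(k + 3) + 3
s_(k+1) − s_k = (k + 2)*factorial(k + 2)
(s_(k+1) − s_k) − t_k = 0

Valid: the claim telescopes to t_k.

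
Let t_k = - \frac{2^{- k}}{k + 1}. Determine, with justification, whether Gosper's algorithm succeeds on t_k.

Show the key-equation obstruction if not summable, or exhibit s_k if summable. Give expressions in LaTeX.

r(k) = (k + 1)/(2*(k + 2)) after simplifying.
Take A(k)=k/2 + 1/2, B(k)=k + 2, C(k)=1.
Need (k/2 + 1/2)·f(k+1) − (k + 1)·f(k) = 1.
From deg A=1, deg B=1, deg C=0: d=-1.
d = -1 < 0 ⇒ no nonzero polynomial f; not summable.

No; the degree bound rules out any f.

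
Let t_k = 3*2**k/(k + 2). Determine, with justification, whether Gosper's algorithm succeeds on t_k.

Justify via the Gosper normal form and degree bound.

t_(k+1)/t_k = 2*(k + 2)/(k + 3).
So A=2*k + 4 and B=k + 3, with C=1.
Set up (2*k + 4)·f(k+1) − (k + 2)·f(k) − (1) = 0.
From deg A=1, deg B=1, deg C=0: d=-1.
Negative degree bound (-1): no f exists, t_k not Gosper-summable.

No — key equation has no polynomial f.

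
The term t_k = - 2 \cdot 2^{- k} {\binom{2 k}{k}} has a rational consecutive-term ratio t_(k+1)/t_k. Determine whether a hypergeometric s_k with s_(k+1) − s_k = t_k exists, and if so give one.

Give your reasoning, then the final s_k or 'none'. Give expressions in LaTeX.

none — t_k is not Gosper-summable

t_(k+1)/t_k = (2*k + 1)/(k + 1).
Gosper form: A/B · C(k+1)/C(k) with A=2*k + 1, B=k + 1, C=1.
f must satisfy (2*k + 1)·f(k+1) − (k)·f(k) = 1.
deg f ≤ -1 (via 1,1,0).
deg f ≤ -1 is impossible — no certificate.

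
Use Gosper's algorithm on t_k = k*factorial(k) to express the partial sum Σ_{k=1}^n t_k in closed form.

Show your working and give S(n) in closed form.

Compute t_(k+1)/t_k: get (k + 1)**2/k.
Factor: A=k + 1; B=1; C=k.
Set up (k + 1)·f(k+1) − (1)·f(k) − (k) = 0.
d = 0 from the (1,0,1) case.
Solving with deg f ≤ 0: f(k) = 1.
R(k) = B(k−1)·f(k)/C(k) = 1/k; s_k = R·t_k = factorial(k).
s_(k+1) − s_k = k*factorial(k) = t_k.
Evaluate: s_(n+1) = factorial(n + 1); subtract s_(1) = 1 ⇒ S(n) = n*factorial(n) + factorial(n) - 1.

S(n) = n*factorial(n) + factorial(n) - 1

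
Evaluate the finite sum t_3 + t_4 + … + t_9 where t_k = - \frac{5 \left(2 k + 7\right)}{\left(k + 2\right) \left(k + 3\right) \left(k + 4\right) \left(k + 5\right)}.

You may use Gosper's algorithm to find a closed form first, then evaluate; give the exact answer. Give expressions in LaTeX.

Σ = -19/168

Compute t_(k+1)/t_k: get (k + 2)*(2*k + 9)/((k + 6)*(2*k + 7)).
Factor: A=k + 2; B=k + 6; C=k + 7/2.
Key eq: (k + 2)·f(k+1) = (k + 5)·f(k) + (k + 7/2).
deg f ≤ 3 (via 1,1,1).
Solve for f: f(k) = k*(k + 3)*(k + 6)/16 (degree 3 ≤ 3).
Get s_k = R·t_k = 5*k*(-k - 6)/(8*(k**2 + 6*k + 8)) with R(k) = B(k−1)f(k)/C(k) = k*(k + 3)*(k + 5)*(k + 6)/(8*(2*k + 7)).
Δs = 5*(-2*k - 7)/(k**4 + 14*k**3 + 71*k**2 + 154*k + 120), as required.
Evaluate s at k=10 and k=3: -25/42 and -27/56; difference -19/168.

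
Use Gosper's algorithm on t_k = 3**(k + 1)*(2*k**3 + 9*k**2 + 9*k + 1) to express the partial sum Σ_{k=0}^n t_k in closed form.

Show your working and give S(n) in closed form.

S(n) = 9*3**n*n**3 + 27*3**n*n**2 + 27*3**n*n + 3

The ratio is 3*(2*k**3 + 15*k**2 + 33*k + 21)/(2*k**3 + 9*k**2 + 9*k + 1).
Factor: A=3; B=1; C=k**3 + 9*k**2/2 + 9*k/2 + 1/2.
Key eq: (3)·f(k+1) = (1)·f(k) + (k**3 + 9*k**2/2 + 9*k/2 + 1/2).
d = 3 from the (0,0,3) case.
Solving with deg f ≤ 3: f(k) = (k - 1)*(k**2 + k + 1)/2.
So s_k = (B(k−1)f/C)·t_k = ((k - 1)*(k**2 + k + 1)/(2*k**3 + 9*k**2 + 9*k + 1))·t_k = 3**(k + 1)*(k**3 - 1).
Δs = 3**(k + 1)*(-k**3 + 3*(k + 1)**3 - 2), as required.
Σ_(k=0)^n t_k = s_(n+1) − s_(0) = (3**(n + 2)*n*(n**2 + 3*n + 3)) − (-3), i.e. 9*3**n*n**3 + 27*3**n*n**2 + 27*3**n*n + 3.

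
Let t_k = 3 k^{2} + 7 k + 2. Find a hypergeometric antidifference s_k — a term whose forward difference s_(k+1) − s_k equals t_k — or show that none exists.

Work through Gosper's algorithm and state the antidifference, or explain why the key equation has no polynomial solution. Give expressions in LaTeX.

s_k = k \left(k^{2} + 2 k - 1\right)

The ratio is (3*k**2 + 13*k + 12)/(3*k**2 + 7*k + 2).
Factor: A=1; B=1; C=k**2 + 7*k/3 + 2/3.
Need (1)·f(k+1) − (1)·f(k) = k**2 + 7*k/3 + 2/3.
From deg A=0, deg B=0, deg C=2: d=3.
A polynomial solution: f(k) = k*(k**2 + 2*k - 1)/3.
So s_k = (B(k−1)f/C)·t_k = (k*(k**2 + 2*k - 1)/((k + 2)*(3*k + 1)))·t_k = k*(k**2 + 2*k - 1).
s_(k+1) − s_k = 3*k**2 + 7*k + 2 = t_k.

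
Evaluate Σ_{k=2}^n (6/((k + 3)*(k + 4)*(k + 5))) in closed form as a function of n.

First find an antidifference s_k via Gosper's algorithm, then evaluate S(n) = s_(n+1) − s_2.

S(n) = (n**2 + 9*n - 10)/(10*(n**2 + 9*n + 20))

Step 1: r(k) = (k + 3)/(k + 6).
Take A(k)=k + 3, B(k)=k + 6, C(k)=1.
Set up (k + 3)·f(k+1) − (k + 5)·f(k) − (1) = 0.
d = 2 from the (1,1,0) case.
Solve for f: f(k) = k*(k + 7)/24 (degree 2 ≤ 2).
R(k) = B(k−1)·f(k)/C(k) = k*(k + 5)*(k + 7)/24; s_k = R·t_k = k*(k + 7)/(4*(k + 3)*(k + 4)).
Δs = 6/(k**3 + 12*k**2 + 47*k + 60), as required.
Evaluate: s_(n+1) = (n**2 + 9*n + 8)/(4*(n**2 + 9*n + 20)); subtract s_(2) = 3/20 ⇒ S(n) = (n**2 + 9*n - 10)/(10*(n**2 + 9*n + 20)).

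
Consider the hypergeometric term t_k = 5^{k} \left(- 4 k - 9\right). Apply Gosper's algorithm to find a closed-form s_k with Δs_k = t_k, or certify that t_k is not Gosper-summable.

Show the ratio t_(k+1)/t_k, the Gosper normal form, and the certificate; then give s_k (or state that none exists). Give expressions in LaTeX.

t_(k+1)/t_k = 5*(4*k + 13)/(4*k + 9).
Gosper form: A/B · C(k+1)/C(k) with A=5, B=1, C=k + 9/4.
Need (5)·f(k+1) − (1)·f(k) = k + 9/4.
Degrees (0,0,1) ⇒ d ≤ 1.
Solve for f: f(k) = (k + 1)/4 (degree 1 ≤ 1).
So s_k = (B(k−1)f/C)·t_k = ((k + 1)/(4*k + 9))·t_k = 5**k*(-k - 1).
Check: Δs_k = 5**k*(-4*k - 9). ✓

s_k = 5^{k} \left(- k - 1\right)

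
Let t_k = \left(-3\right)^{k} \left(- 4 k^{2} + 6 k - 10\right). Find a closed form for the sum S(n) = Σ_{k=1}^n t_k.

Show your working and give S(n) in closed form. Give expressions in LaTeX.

S(n) = - 3 \left(-3\right)^{n} n^{2} + 3 \left(-3\right)^{n} n - 6 \left(-3\right)^{n} + 6

t_(k+1)/t_k = 3*(3*k - 2*(k + 1)**2 - 2)/(2*k**2 - 3*k + 5).
Take A(k)=-3, B(k)=1, C(k)=k**2 - 3*k/2 + 5/2.
Need (-3)·f(k+1) − (1)·f(k) = k**2 - 3*k/2 + 5/2.
deg f ≤ 2 (via 0,0,2).
A polynomial solution: f(k) = -(k**2 - 3*k + 4)/4.
Get s_k = R·t_k = (-3)**k*(k**2 - 3*k + 4) with R(k) = B(k−1)f(k)/C(k) = -(k**2 - 3*k + 4)/(2*(2*k**2 - 3*k + 5)).
Δs = (-3)**k*(-4*k**2 + 6*k - 10), as required.
Evaluate: s_(n+1) = (-3)**(n + 1)*(n**2 - n + 2); subtract s_(1) = -6 ⇒ S(n) = -3*(-3)**n*n**2 + 3*(-3)**n*n - 6*(-3)**n + 6.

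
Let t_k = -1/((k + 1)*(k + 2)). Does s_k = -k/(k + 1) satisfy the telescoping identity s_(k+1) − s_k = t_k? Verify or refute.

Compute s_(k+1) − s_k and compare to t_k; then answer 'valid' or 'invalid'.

s_(k+1) = (-k - 1)/(k + 2)
s_(k+1) − s_k = -1/(k**2 + 3*k + 2)
(s_(k+1) − s_k) − t_k = 0

valid (s_(k+1) − s_k reduces to t_k)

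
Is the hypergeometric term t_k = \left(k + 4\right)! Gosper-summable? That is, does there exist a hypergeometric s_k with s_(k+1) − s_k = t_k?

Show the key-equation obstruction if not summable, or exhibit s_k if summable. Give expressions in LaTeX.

No; the degree bound rules out any f.

The ratio is k + 5.
Gosper form: A/B · C(k+1)/C(k) with A=k + 5, B=1, C=1.
f must satisfy (k + 5)·f(k+1) − (1)·f(k) = 1.
Bound: deg f ≤ -1.
d = -1 < 0 ⇒ no nonzero polynomial f; not summable.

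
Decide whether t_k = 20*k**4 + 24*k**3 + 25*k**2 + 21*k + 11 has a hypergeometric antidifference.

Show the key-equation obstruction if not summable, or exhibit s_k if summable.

Yes. s_k = k*(4*k**4 - 4*k**3 + 3*k**2 + 4*k + 4).

r(k) = (20*k**4 + 104*k**3 + 217*k**2 + 223*k + 101)/(20*k**4 + 24*k**3 + 25*k**2 + 21*k + 11) after simplifying.
Take A(k)=1, B(k)=1, C(k)=k**4 + 6*k**3/5 + 5*k**2/4 + 21*k/20 + 11/20.
Set up (1)·f(k+1) − (1)·f(k) − (k**4 + 6*k**3/5 + 5*k**2/4 + 21*k/20 + 11/20) = 0.
deg f ≤ 5 (via 0,0,4).
Solve for f: f(k) = k*(4*k**4 - 4*k**3 + 3*k**2 + 4*k + 4)/20 (degree 5 ≤ 5).
Get s_k = R·t_k = k*(4*k**4 - 4*k**3 + 3*k**2 + 4*k + 4) with R(k) = B(k−1)f(k)/C(k) = k*(4*k**4 - 4*k**3 + 3*k**2 + 4*k + 4)/(20*k**4 + 24*k**3 + 25*k**2 + 21*k + 11).
Check: Δs_k = 20*k**4 + 24*k**3 + 25*k**2 + 21*k + 11. ✓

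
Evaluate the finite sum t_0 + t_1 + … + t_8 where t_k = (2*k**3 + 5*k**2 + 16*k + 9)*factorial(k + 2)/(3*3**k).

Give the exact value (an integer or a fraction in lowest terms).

r(k) = (2*k**4 + 17*k**3 + 65*k**2 + 128*k + 96)/(3*(2*k**3 + 5*k**2 + 16*k + 9)) after simplifying.
Normal form (A,B,C) = (k/3 + 1, 1, k**3 + 5*k**2/2 + 8*k + 9/2).
Key eq: (k/3 + 1)·f(k+1) = (1)·f(k) + (k**3 + 5*k**2/2 + 8*k + 9/2).
Degrees (1,0,3) ⇒ d ≤ 2.
A polynomial solution: f(k) = 3*(2*k**2 + k + 1)/2.
So s_k = (B(k−1)f/C)·t_k = (3*(2*k**2 + k + 1)/(2*k**3 + 5*k**2 + 16*k + 9))·t_k = (2*k**2 + k + 1)*factorial(k + 2)/3**k.
Δs = (2*k**3 + 5*k**2 + 16*k + 9)*factorial(k + 2)/(3*3**k), as required.
Evaluate s at k=9 and k=0: 84761600/243 and 2; difference 84761114/243.

Σ = 84761114/243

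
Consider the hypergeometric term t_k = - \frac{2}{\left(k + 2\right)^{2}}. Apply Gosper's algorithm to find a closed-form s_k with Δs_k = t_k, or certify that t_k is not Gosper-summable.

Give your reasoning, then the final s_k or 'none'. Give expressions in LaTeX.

Ratio r(k) = (k + 2)**2/(k + 3)**2.
A = k**2 + 4*k + 4, B = k**2 + 6*k + 9, C = 1.
Key eq: (k**2 + 4*k + 4)·f(k+1) = (k**2 + 4*k + 4)·f(k) + (1).
d = 0 from the (2,2,0) case.
Generic f = c0 gives residual -1; -1 = 0 cannot hold, so t_k is not Gosper-summable.

no hypergeometric antidifference exists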